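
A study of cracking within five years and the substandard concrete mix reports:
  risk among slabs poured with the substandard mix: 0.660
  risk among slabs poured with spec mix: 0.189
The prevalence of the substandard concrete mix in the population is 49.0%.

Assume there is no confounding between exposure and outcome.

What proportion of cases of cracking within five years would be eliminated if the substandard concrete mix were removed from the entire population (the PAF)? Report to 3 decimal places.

Let p₁ = 0.66, p₀ = 0.189.
Overall risk P(Y=1) = π·p₁ + (1−π)·p₀ = 0.49×0.66 + 0.51×0.189 = 0.41979.
Under exogeneity, PAF = [P(Y=1) − p₀] / P(Y=1).
PAF = (0.41979 − 0.189) / 0.41979 ≈ 0.5498

PAF ≈ 0.550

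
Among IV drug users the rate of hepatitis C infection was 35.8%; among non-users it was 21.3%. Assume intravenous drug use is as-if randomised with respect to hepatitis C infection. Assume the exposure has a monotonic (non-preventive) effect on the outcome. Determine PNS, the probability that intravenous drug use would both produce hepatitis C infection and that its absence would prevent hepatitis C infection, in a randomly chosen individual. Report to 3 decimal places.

PNS ≈ 0.145

p₁ = 0.358, p₀ = 0.213.
Under exogeneity and monotonicity, PNS = p₁ − p₀.
PNS = 0.358 − 0.213 = 0.145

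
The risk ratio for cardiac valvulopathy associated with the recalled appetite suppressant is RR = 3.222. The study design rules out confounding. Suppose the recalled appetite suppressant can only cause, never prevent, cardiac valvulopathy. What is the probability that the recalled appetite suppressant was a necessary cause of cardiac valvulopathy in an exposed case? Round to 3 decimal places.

Under exogeneity and monotonicity, PN = (RR − 1) / RR = 1 − 1/RR.
PN = (3.222 − 1) / 3.222 = 2.222 / 3.222 ≈ 0.6896

PN ≈ 0.690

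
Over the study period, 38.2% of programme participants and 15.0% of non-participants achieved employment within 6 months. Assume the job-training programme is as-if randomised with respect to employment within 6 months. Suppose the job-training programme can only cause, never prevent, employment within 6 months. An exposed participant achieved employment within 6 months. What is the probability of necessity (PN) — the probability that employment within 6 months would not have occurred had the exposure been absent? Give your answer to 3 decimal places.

PN ≈ 0.607

p₁ = 0.382, p₀ = 0.15.
Under exogeneity and monotonicity, PN = (p₁ − p₀) / p₁.
PN = (0.382 − 0.15) / 0.382 = 0.232 / 0.382 ≈ 0.6073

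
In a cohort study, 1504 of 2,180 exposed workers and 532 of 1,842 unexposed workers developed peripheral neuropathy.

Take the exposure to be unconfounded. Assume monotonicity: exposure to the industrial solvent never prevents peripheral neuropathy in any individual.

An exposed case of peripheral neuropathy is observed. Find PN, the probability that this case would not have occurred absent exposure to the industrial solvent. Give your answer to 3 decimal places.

p₁ = P(outcome | exposed) = 1504/2180 = 0.68991
p₀ = P(outcome | unexposed) = 532/1842 = 0.28882
Under exogeneity and monotonicity, PN = (p₁ − p₀) / p₁.
PN = (0.68991 − 0.28882) / 0.68991 = 0.40109 / 0.68991 ≈ 0.5814

PN ≈ 0.581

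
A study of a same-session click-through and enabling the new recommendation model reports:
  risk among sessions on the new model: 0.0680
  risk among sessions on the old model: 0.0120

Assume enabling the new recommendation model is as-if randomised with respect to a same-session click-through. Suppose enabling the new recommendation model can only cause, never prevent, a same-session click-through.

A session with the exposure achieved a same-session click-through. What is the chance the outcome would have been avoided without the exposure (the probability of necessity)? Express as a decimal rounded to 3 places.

Let p₁ = 0.068, p₀ = 0.012.
Under exogeneity and monotonicity, PN = (p₁ − p₀) / p₁.
PN = (0.068 − 0.012) / 0.068 = 0.056 / 0.068 ≈ 0.8235

PN ≈ 0.824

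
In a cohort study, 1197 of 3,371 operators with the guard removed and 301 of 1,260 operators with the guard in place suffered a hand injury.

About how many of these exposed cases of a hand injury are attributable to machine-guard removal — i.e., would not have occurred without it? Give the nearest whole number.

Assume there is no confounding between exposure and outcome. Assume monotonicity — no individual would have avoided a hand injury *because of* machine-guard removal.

p₁ = P(outcome | exposed) = 1197/3371 = 0.35509
p₀ = P(outcome | unexposed) = 301/1260 = 0.23889
PN = (p₁ − p₀)/p₁ = (0.35509 − 0.23889) / 0.35509 ≈ 0.32724.
Attributable cases ≈ PN × (exposed cases) = 0.32724 × 1197 ≈ 391.71.

about 392 cases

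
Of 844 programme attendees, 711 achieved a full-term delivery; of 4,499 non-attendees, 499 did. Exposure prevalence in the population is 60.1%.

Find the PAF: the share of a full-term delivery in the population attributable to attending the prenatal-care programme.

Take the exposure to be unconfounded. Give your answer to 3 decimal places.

PAF ≈ 0.799

p₁ = P(outcome | exposed) = 711/844 = 0.84242
p₀ = P(outcome | unexposed) = 499/4499 = 0.11091
Overall risk P(Y=1) = π·p₁ + (1−π)·p₀ = 0.601×0.84242 + 0.399×0.11091 = 0.55055.
Under exogeneity, PAF = [P(Y=1) − p₀] / P(Y=1).
PAF = (0.55055 − 0.11091) / 0.55055 ≈ 0.7985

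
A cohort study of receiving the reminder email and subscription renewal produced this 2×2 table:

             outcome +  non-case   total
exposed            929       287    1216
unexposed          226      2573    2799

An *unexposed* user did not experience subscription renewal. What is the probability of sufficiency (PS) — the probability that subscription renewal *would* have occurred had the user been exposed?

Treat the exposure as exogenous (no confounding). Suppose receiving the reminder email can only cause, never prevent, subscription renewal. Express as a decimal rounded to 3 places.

PS ≈ 0.743

p₁ = P(outcome | exposed) = 929/1216 = 0.76398
p₀ = P(outcome | unexposed) = 226/2799 = 0.080743
Under exogeneity and monotonicity, PS = (p₁ − p₀) / (1 − p₀).
PS = (0.76398 − 0.080743) / (1 − 0.080743) = 0.68324 / 0.91926 ≈ 0.7432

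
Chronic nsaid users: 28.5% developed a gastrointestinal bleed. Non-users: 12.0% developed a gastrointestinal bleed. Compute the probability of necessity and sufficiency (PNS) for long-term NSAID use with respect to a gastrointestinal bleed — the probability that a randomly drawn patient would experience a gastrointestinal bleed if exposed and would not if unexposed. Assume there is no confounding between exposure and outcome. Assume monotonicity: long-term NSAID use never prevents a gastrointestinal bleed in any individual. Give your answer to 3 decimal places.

p₁ = 0.285, p₀ = 0.12.
Under exogeneity and monotonicity, PNS = p₁ − p₀.
PNS = 0.285 − 0.12 = 0.165

PNS ≈ 0.165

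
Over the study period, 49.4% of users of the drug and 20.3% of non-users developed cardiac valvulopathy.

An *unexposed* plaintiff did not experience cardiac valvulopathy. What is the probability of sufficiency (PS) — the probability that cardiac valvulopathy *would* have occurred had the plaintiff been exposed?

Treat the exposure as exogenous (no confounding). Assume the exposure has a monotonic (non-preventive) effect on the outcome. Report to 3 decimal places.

PS ≈ 0.365

p₁ = 0.494, p₀ = 0.203.
Under exogeneity and monotonicity, PS = (p₁ − p₀) / (1 − p₀).
PS = (0.494 − 0.203) / (1 − 0.203) = 0.291 / 0.797 ≈ 0.3651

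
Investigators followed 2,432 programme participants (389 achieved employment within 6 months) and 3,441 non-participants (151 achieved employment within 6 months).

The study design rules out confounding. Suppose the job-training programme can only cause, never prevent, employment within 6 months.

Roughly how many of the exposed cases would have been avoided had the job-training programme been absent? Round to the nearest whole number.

about 282 cases

p₁ = P(outcome | exposed) = 389/2432 = 0.15995
p₀ = P(outcome | unexposed) = 151/3441 = 0.043883
PN = (p₁ − p₀)/p₁ = (0.15995 − 0.043883) / 0.15995 ≈ 0.72565.
Attributable cases ≈ PN × (exposed cases) = 0.72565 × 389 ≈ 282.28.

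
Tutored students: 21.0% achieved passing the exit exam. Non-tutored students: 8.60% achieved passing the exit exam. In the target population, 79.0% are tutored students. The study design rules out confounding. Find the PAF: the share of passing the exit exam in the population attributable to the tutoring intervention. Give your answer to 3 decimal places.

p₁ = 0.21, p₀ = 0.086.
Overall risk P(Y=1) = π·p₁ + (1−π)·p₀ = 0.79×0.21 + 0.21×0.086 = 0.18396.
Under exogeneity, PAF = [P(Y=1) − p₀] / P(Y=1).
PAF = (0.18396 − 0.086) / 0.18396 ≈ 0.5325

PAF ≈ 0.533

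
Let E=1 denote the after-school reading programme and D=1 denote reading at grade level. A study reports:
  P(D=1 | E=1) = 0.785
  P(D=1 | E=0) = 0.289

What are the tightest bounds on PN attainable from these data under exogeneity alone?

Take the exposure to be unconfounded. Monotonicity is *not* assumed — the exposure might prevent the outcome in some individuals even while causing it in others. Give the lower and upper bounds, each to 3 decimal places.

0.632 ≤ PN ≤ 0.906

Let p₁ = 0.785, p₀ = 0.289.
Under exogeneity alone the bounds on PN are max{0,(p₁−p₀)/p₁} ≤ PN ≤ min{1,(1−p₀)/p₁}.
  lower = (p₁ − p₀)/p₁ = 0.496 / 0.785 ≈ 0.6318
  upper = min{1, (1 − p₀)/p₁} = 0.711 / 0.785 ≈ 0.9057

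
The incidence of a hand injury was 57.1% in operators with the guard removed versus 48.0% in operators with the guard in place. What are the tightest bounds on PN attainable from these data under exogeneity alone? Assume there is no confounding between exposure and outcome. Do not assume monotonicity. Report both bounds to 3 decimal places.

p₁ = 0.571, p₀ = 0.48.
Under exogeneity alone the bounds on PN are max{0,(p₁−p₀)/p₁} ≤ PN ≤ min{1,(1−p₀)/p₁}.
  lower = (p₁ − p₀)/p₁ = 0.091 / 0.571 ≈ 0.1594
  upper = min{1, (1 − p₀)/p₁} = 0.52 / 0.571 ≈ 0.9107

0.159 ≤ PN ≤ 0.911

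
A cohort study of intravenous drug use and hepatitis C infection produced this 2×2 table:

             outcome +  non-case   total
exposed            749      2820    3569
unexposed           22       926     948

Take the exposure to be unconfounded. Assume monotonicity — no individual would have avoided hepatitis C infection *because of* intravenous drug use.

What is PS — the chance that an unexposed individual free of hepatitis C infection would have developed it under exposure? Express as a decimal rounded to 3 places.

PS ≈ 0.191

p₁ = P(outcome | exposed) = 749/3569 = 0.20986
p₀ = P(outcome | unexposed) = 22/948 = 0.023207
Under exogeneity and monotonicity, PS = (p₁ − p₀)/(1 − p₀).
PS = (0.20986 − 0.023207) / 0.97679 ≈ 0.1911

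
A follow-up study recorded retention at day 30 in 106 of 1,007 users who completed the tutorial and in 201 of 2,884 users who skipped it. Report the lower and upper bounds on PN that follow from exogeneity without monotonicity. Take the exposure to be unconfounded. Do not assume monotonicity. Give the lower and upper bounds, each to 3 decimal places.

p₁ = P(outcome | exposed) = 106/1007 = 0.10526
p₀ = P(outcome | unexposed) = 201/2884 = 0.069695
Under exogeneity alone the bounds on PN are max{0,(p₁−p₀)/p₁} ≤ PN ≤ min{1,(1−p₀)/p₁}.
  lower = (p₁ − p₀)/p₁ = 0.035568 / 0.10526 ≈ 0.3379
  upper = min{1, (1 − p₀)/p₁} = 0.93031 / 0.10526 ≈ 8.8379 → capped at 1

0.338 ≤ PN ≤ 1.000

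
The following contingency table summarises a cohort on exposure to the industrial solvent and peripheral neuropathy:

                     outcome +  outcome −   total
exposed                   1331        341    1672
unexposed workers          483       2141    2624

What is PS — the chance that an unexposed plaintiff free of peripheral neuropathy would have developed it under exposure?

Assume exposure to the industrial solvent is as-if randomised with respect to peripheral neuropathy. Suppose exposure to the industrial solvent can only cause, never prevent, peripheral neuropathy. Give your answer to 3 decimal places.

p₁ = P(outcome | exposed) = 1331/1672 = 0.79605
p₀ = P(outcome | unexposed) = 483/2624 = 0.18407
Under exogeneity and monotonicity, PS = (p₁ − p₀) / (1 − p₀).
PS = (0.79605 − 0.18407) / (1 − 0.18407) = 0.61198 / 0.81593 ≈ 0.7500

PS ≈ 0.750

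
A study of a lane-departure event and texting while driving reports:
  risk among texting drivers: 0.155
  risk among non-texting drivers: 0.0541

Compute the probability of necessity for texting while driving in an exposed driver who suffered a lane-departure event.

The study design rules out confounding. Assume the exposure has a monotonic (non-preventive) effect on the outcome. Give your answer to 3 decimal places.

Let p₁ = 0.155, p₀ = 0.0541.
Under exogeneity and monotonicity, PN = (p₁ − p₀) / p₁.
PN = (0.155 − 0.0541) / 0.155 = 0.1009 / 0.155 ≈ 0.6510

PN ≈ 0.651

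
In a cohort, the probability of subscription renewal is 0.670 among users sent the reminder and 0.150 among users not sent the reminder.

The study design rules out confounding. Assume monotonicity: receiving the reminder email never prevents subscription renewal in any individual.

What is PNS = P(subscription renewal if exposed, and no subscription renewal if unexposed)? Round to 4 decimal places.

PNS ≈ 0.5200

Let p₁ = 0.67, p₀ = 0.15.
Under exogeneity and monotonicity, PNS = p₁ − p₀.
PNS = 0.67 − 0.15 = 0.52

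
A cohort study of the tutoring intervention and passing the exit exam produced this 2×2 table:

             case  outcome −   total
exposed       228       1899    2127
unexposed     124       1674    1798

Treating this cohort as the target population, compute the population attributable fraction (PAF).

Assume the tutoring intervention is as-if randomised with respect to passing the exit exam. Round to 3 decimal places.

p₁ = P(outcome | exposed) = 228/2127 = 0.10719
p₀ = P(outcome | unexposed) = 124/1798 = 0.068966
Exposure prevalence π = 2127/3925 = 0.54191; overall risk P(Y=1) = 0.089682.
Under exogeneity, PAF = [P(Y=1) − p₀]/P(Y=1).
PAF = (0.089682 − 0.068966) / 0.089682 ≈ 0.2310

PAF ≈ 0.231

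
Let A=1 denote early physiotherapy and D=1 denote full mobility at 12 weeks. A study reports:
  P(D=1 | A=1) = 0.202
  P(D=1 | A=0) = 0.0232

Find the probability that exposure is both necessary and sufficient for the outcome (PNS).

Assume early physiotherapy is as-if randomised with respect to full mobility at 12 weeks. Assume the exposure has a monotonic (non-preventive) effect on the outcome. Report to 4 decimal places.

PNS ≈ 0.1788

Let p₁ = 0.202, p₀ = 0.0232.
Under exogeneity and monotonicity, PNS = p₁ − p₀.
PNS = 0.202 − 0.0232 = 0.1788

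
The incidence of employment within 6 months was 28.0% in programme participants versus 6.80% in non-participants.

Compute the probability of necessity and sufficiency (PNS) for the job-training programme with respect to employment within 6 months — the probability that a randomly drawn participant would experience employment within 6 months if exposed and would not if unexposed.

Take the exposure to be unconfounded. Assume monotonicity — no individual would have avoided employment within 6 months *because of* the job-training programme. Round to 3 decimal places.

p₁ = 0.28, p₀ = 0.068.
Under exogeneity and monotonicity, PNS = p₁ − p₀.
PNS = 0.28 − 0.068 = 0.212

PNS ≈ 0.212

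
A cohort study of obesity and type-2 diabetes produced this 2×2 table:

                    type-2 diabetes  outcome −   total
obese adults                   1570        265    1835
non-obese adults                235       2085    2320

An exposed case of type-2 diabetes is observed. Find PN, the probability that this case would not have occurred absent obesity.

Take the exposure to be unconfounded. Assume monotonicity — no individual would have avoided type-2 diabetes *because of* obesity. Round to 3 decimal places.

p₁ = P(outcome | exposed) = 1570/1835 = 0.85559
p₀ = P(outcome | unexposed) = 235/2320 = 0.10129
Under exogeneity and monotonicity, PN = (p₁ − p₀)/p₁.
PN = (0.85559 − 0.10129) / 0.85559 ≈ 0.8816

PN ≈ 0.882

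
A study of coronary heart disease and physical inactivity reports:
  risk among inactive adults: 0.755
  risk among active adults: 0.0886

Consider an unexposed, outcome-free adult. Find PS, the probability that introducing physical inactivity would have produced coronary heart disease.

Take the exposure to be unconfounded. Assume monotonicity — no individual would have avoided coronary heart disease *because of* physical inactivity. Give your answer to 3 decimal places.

PS ≈ 0.731

Let p₁ = 0.755, p₀ = 0.0886.
Under exogeneity and monotonicity, PS = (p₁ − p₀) / (1 − p₀).
PS = (0.755 − 0.0886) / (1 − 0.0886) = 0.6664 / 0.9114 ≈ 0.7312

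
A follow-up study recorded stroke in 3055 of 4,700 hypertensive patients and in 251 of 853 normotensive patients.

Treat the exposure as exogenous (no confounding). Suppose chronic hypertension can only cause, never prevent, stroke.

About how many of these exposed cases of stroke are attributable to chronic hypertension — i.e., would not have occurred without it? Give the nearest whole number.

about 1672 cases

p₁ = P(outcome | exposed) = 3055/4700 = 0.65
p₀ = P(outcome | unexposed) = 251/853 = 0.29426
PN = (p₁ − p₀)/p₁ = (0.65 − 0.29426) / 0.65 ≈ 0.54730.
Attributable cases ≈ PN × (exposed cases) = 0.54730 × 3055 ≈ 1672.00.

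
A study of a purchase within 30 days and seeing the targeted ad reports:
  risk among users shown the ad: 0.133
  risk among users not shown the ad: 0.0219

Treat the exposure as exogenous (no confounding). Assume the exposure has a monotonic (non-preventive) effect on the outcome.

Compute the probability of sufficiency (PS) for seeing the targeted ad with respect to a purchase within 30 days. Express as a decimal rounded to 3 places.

PS ≈ 0.114

Let p₁ = 0.133, p₀ = 0.0219.
Under exogeneity and monotonicity, PS = (p₁ − p₀) / (1 − p₀).
PS = (0.133 − 0.0219) / (1 − 0.0219) = 0.1111 / 0.9781 ≈ 0.1136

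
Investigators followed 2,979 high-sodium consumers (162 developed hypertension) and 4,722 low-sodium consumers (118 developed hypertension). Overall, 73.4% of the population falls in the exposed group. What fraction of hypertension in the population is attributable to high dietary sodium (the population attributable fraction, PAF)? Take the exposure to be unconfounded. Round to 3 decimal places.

p₁ = P(outcome | exposed) = 162/2979 = 0.054381
p₀ = P(outcome | unexposed) = 118/4722 = 0.024989
Overall risk P(Y=1) = π·p₁ + (1−π)·p₀ = 0.734×0.054381 + 0.266×0.024989 = 0.046563.
Under exogeneity, PAF = [P(Y=1) − p₀] / P(Y=1).
PAF = (0.046563 − 0.024989) / 0.046563 ≈ 0.4633

PAF ≈ 0.463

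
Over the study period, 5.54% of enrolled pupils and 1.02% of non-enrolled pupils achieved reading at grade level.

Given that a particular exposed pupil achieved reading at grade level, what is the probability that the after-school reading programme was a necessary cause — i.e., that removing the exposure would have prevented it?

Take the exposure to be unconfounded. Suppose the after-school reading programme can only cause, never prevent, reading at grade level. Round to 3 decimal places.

p₁ = 0.0554, p₀ = 0.0102.
Under exogeneity and monotonicity, PN = (p₁ − p₀) / p₁.
PN = (0.0554 − 0.0102) / 0.0554 = 0.0452 / 0.0554 ≈ 0.8159

PN ≈ 0.816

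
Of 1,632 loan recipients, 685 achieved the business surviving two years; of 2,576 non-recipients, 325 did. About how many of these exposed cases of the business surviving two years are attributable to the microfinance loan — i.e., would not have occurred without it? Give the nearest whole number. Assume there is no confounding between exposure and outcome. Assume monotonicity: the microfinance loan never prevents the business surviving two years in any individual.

about 479 cases

p₁ = P(outcome | exposed) = 685/1632 = 0.41973
p₀ = P(outcome | unexposed) = 325/2576 = 0.12616
PN = (p₁ − p₀)/p₁ = (0.41973 − 0.12616) / 0.41973 ≈ 0.69942.
Attributable cases ≈ PN × (exposed cases) = 0.69942 × 685 ≈ 479.10.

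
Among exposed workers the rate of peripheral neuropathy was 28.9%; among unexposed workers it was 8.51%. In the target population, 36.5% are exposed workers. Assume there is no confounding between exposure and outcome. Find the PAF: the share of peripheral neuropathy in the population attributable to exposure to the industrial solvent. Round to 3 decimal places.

p₁ = 0.289, p₀ = 0.0851.
Overall risk P(Y=1) = π·p₁ + (1−π)·p₀ = 0.365×0.289 + 0.635×0.0851 = 0.15952.
Under exogeneity, PAF = [P(Y=1) − p₀] / P(Y=1).
PAF = (0.15952 − 0.0851) / 0.15952 ≈ 0.4665

PAF ≈ 0.467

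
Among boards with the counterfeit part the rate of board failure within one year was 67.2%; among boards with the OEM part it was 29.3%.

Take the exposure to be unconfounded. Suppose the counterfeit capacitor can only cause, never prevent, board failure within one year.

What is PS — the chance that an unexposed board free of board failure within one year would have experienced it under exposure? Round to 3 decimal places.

p₁ = 0.672, p₀ = 0.293.
Under exogeneity and monotonicity, PS = (p₁ − p₀) / (1 − p₀).
PS = (0.672 − 0.293) / (1 − 0.293) = 0.379 / 0.707 ≈ 0.5361

PS ≈ 0.536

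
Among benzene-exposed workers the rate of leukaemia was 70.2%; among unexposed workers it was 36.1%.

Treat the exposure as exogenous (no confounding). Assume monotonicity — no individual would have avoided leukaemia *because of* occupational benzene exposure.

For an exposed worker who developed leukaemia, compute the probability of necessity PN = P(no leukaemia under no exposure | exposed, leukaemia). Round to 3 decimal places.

p₁ = 0.702, p₀ = 0.361.
Under exogeneity and monotonicity, PN = (p₁ − p₀) / p₁.
PN = (0.702 − 0.361) / 0.702 = 0.341 / 0.702 ≈ 0.4858

PN ≈ 0.486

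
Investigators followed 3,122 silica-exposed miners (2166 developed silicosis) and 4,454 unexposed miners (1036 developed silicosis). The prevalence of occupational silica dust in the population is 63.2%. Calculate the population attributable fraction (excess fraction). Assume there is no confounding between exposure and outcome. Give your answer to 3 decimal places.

p₁ = P(outcome | exposed) = 2166/3122 = 0.69379
p₀ = P(outcome | unexposed) = 1036/4454 = 0.2326
Overall risk P(Y=1) = π·p₁ + (1−π)·p₀ = 0.632×0.69379 + 0.368×0.2326 = 0.52407.
Under exogeneity, PAF = [P(Y=1) − p₀] / P(Y=1).
PAF = (0.52407 − 0.2326) / 0.52407 ≈ 0.5562

PAF ≈ 0.556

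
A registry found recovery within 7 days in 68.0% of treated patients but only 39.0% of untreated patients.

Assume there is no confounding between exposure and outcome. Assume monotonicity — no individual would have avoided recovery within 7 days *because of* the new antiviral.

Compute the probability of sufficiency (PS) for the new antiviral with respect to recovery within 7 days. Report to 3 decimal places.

p₁ = 0.68, p₀ = 0.39.
Under exogeneity and monotonicity, PS = (p₁ − p₀) / (1 − p₀).
PS = (0.68 − 0.39) / (1 − 0.39) = 0.29 / 0.61 ≈ 0.4754

PS ≈ 0.475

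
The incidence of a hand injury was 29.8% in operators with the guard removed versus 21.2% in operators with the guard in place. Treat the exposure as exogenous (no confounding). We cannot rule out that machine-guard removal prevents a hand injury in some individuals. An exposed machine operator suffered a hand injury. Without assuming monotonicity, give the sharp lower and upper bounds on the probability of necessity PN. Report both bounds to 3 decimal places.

p₁ = 0.298, p₀ = 0.212.
Under exogeneity alone the bounds on PN are max{0,(p₁−p₀)/p₁} ≤ PN ≤ min{1,(1−p₀)/p₁}.
  lower = (p₁ − p₀)/p₁ = 0.086 / 0.298 ≈ 0.2886
  upper = min{1, (1 − p₀)/p₁} = 0.788 / 0.298 ≈ 2.6443 → capped at 1

0.289 ≤ PN ≤ 1.000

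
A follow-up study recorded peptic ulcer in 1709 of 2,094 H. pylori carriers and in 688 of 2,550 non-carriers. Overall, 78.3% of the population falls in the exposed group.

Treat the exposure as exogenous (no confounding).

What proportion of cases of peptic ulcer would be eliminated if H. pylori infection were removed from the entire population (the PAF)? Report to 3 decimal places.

PAF ≈ 0.613

p₁ = P(outcome | exposed) = 1709/2094 = 0.81614
p₀ = P(outcome | unexposed) = 688/2550 = 0.2698
Overall risk P(Y=1) = π·p₁ + (1−π)·p₀ = 0.783×0.81614 + 0.217×0.2698 = 0.69759.
Under exogeneity, PAF = [P(Y=1) − p₀] / P(Y=1).
PAF = (0.69759 − 0.2698) / 0.69759 ≈ 0.6132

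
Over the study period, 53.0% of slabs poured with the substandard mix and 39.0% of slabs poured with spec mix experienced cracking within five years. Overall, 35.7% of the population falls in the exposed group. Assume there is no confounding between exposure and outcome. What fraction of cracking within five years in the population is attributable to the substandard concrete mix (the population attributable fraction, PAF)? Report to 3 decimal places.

p₁ = 0.53, p₀ = 0.39.
Overall risk P(Y=1) = π·p₁ + (1−π)·p₀ = 0.357×0.53 + 0.643×0.39 = 0.43998.
Under exogeneity, PAF = [P(Y=1) − p₀] / P(Y=1).
PAF = (0.43998 − 0.39) / 0.43998 ≈ 0.1136

PAF ≈ 0.114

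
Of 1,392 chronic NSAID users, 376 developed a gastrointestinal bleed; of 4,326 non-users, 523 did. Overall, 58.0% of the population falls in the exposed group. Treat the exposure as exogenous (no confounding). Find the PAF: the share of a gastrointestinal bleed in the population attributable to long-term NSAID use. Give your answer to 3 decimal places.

PAF ≈ 0.417

p₁ = P(outcome | exposed) = 376/1392 = 0.27011
p₀ = P(outcome | unexposed) = 523/4326 = 0.1209
Overall risk P(Y=1) = π·p₁ + (1−π)·p₀ = 0.58×0.27011 + 0.42×0.1209 = 0.20744.
Under exogeneity, PAF = [P(Y=1) − p₀] / P(Y=1).
PAF = (0.20744 − 0.1209) / 0.20744 ≈ 0.4172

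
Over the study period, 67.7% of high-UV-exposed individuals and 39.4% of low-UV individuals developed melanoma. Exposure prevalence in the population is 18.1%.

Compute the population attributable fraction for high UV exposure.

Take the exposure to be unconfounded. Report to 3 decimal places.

PAF ≈ 0.115

p₁ = 0.677, p₀ = 0.394.
Overall risk P(Y=1) = π·p₁ + (1−π)·p₀ = 0.181×0.677 + 0.819×0.394 = 0.44522.
Under exogeneity, PAF = [P(Y=1) − p₀] / P(Y=1).
PAF = (0.44522 − 0.394) / 0.44522 ≈ 0.1151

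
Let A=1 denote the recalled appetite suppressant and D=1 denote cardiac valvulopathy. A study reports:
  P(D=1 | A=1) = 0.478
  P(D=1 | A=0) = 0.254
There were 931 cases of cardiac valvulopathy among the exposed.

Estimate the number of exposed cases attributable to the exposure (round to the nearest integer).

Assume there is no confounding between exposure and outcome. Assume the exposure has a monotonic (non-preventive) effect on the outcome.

about 436 cases

Let p₁ = 0.478, p₀ = 0.254.
PN = (p₁ − p₀)/p₁ = (0.478 − 0.254) / 0.478 ≈ 0.46862.
Attributable cases ≈ PN × (exposed cases) = 0.46862 × 931 ≈ 436.28.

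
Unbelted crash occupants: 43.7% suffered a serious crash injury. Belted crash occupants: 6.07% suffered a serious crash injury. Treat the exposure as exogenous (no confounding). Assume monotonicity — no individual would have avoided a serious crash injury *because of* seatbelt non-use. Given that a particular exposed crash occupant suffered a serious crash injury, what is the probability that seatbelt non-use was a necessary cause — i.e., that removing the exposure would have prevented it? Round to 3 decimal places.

PN ≈ 0.861

p₁ = 0.437, p₀ = 0.0607.
Under exogeneity and monotonicity, PN = (p₁ − p₀) / p₁.
PN = (0.437 − 0.0607) / 0.437 = 0.3763 / 0.437 ≈ 0.8611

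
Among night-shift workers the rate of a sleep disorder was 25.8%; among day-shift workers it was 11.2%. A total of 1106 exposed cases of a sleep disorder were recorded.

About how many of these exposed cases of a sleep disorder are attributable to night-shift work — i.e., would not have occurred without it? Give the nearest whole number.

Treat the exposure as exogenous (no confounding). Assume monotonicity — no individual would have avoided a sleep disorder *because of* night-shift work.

p₁ = 0.258, p₀ = 0.112.
PN = (p₁ − p₀)/p₁ = (0.258 − 0.112) / 0.258 ≈ 0.56589.
Attributable cases ≈ PN × (exposed cases) = 0.56589 × 1106 ≈ 625.88.

about 626 cases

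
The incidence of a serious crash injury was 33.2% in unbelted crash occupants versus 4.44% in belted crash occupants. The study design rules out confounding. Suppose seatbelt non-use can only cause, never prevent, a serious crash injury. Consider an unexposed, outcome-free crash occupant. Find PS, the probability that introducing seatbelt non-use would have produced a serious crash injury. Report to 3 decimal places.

PS ≈ 0.301

p₁ = 0.332, p₀ = 0.0444.
Under exogeneity and monotonicity, PS = (p₁ − p₀) / (1 − p₀).
PS = (0.332 − 0.0444) / (1 − 0.0444) = 0.2876 / 0.9556 ≈ 0.3010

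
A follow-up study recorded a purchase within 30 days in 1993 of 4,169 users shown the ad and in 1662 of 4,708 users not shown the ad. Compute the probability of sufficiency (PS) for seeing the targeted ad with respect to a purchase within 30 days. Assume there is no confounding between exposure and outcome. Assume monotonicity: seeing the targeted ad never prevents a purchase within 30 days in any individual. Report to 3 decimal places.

PS ≈ 0.193

p₁ = P(outcome | exposed) = 1993/4169 = 0.47805
p₀ = P(outcome | unexposed) = 1662/4708 = 0.35302
Under exogeneity and monotonicity, PS = (p₁ − p₀) / (1 − p₀).
PS = (0.47805 − 0.35302) / (1 − 0.35302) = 0.12504 / 0.64698 ≈ 0.1933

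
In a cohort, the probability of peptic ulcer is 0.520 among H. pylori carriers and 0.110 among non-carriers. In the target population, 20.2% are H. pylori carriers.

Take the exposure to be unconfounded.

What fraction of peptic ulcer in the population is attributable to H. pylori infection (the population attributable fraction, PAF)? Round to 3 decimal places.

PAF ≈ 0.430

Let p₁ = 0.52, p₀ = 0.11.
Overall risk P(Y=1) = π·p₁ + (1−π)·p₀ = 0.202×0.52 + 0.798×0.11 = 0.19282.
Under exogeneity, PAF = [P(Y=1) − p₀] / P(Y=1).
PAF = (0.19282 − 0.11) / 0.19282 ≈ 0.4295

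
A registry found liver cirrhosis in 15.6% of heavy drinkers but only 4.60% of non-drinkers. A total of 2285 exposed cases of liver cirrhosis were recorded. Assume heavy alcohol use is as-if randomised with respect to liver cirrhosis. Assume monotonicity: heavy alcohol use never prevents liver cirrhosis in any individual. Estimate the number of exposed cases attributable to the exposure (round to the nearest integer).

p₁ = 0.156, p₀ = 0.046.
PN = (p₁ − p₀)/p₁ = (0.156 − 0.046) / 0.156 ≈ 0.70513.
Attributable cases ≈ PN × (exposed cases) = 0.70513 × 2285 ≈ 1611.22.

about 1611 cases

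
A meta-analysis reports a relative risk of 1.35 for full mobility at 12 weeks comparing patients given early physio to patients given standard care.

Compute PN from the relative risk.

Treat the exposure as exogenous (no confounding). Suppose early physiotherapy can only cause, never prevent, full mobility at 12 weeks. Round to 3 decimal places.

PN ≈ 0.259

Under exogeneity and monotonicity, PN = (RR − 1) / RR = 1 − 1/RR.
PN = (1.35 − 1) / 1.35 = 0.35 / 1.35 ≈ 0.2593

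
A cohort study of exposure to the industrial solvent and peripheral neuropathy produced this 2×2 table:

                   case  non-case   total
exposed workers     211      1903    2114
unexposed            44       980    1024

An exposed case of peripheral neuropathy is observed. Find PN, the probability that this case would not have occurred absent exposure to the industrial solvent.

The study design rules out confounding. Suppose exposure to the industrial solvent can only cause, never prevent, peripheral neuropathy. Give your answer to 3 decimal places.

p₁ = P(outcome | exposed) = 211/2114 = 0.099811
p₀ = P(outcome | unexposed) = 44/1024 = 0.042969
Under exogeneity and monotonicity, PN = (p₁ − p₀)/p₁.
PN = (0.099811 − 0.042969) / 0.099811 ≈ 0.5695

PN ≈ 0.569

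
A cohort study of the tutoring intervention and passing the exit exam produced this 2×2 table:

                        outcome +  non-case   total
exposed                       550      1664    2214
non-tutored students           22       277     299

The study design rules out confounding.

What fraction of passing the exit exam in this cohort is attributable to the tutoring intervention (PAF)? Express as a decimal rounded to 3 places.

PAF ≈ 0.677

p₁ = P(outcome | exposed) = 550/2214 = 0.24842
p₀ = P(outcome | unexposed) = 22/299 = 0.073579
Exposure prevalence π = 2214/2513 = 0.88102; overall risk P(Y=1) = 0.22762.
Under exogeneity, PAF = [P(Y=1) − p₀]/P(Y=1).
PAF = (0.22762 − 0.073579) / 0.22762 ≈ 0.6767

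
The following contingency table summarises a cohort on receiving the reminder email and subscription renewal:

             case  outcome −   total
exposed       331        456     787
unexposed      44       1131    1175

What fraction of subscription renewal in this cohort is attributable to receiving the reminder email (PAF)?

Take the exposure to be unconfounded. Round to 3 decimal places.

p₁ = P(outcome | exposed) = 331/787 = 0.42058
p₀ = P(outcome | unexposed) = 44/1175 = 0.037447
Exposure prevalence π = 787/1962 = 0.40112; overall risk P(Y=1) = 0.19113.
Under exogeneity, PAF = [P(Y=1) − p₀]/P(Y=1).
PAF = (0.19113 − 0.037447) / 0.19113 ≈ 0.8041

PAF ≈ 0.804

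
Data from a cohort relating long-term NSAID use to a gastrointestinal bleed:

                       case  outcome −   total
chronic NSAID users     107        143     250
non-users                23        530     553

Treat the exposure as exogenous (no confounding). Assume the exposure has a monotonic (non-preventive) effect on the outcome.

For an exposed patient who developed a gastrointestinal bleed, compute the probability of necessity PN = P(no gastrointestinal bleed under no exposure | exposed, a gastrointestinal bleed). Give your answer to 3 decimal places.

p₁ = P(outcome | exposed) = 107/250 = 0.428
p₀ = P(outcome | unexposed) = 23/553 = 0.041591
Under exogeneity and monotonicity, PN = (p₁ − p₀)/p₁.
PN = (0.428 − 0.041591) / 0.428 ≈ 0.9028

PN ≈ 0.903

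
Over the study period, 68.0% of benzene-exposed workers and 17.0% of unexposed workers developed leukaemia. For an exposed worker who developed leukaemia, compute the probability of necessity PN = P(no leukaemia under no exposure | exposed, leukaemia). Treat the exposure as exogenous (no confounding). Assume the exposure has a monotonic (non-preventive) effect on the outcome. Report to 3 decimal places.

PN ≈ 0.750

p₁ = 0.68, p₀ = 0.17.
Under exogeneity and monotonicity, PN = (p₁ − p₀) / p₁.
PN = (0.68 − 0.17) / 0.68 = 0.51 / 0.68 ≈ 0.7500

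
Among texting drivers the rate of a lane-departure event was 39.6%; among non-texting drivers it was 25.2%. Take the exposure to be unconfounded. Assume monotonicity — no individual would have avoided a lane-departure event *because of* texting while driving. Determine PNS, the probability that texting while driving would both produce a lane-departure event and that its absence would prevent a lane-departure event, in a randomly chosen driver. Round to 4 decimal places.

p₁ = 0.396, p₀ = 0.252.
Under exogeneity and monotonicity, PNS = p₁ − p₀.
PNS = 0.396 − 0.252 = 0.144

PNS ≈ 0.1440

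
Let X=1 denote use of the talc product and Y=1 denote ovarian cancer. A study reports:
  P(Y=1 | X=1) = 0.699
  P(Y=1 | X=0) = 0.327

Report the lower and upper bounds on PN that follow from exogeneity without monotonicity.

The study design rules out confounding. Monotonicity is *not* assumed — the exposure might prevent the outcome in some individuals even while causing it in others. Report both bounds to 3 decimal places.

0.532 ≤ PN ≤ 0.963

Let p₁ = 0.699, p₀ = 0.327.
Under exogeneity alone the bounds on PN are max{0,(p₁−p₀)/p₁} ≤ PN ≤ min{1,(1−p₀)/p₁}.
  lower = (p₁ − p₀)/p₁ = 0.372 / 0.699 ≈ 0.5322
  upper = min{1, (1 − p₀)/p₁} = 0.673 / 0.699 ≈ 0.9628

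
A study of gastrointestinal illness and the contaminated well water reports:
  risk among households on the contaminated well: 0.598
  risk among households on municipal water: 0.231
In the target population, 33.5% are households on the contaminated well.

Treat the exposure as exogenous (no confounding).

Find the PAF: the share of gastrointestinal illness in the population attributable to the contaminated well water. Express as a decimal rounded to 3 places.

PAF ≈ 0.347

Let p₁ = 0.598, p₀ = 0.231.
Overall risk P(Y=1) = π·p₁ + (1−π)·p₀ = 0.335×0.598 + 0.665×0.231 = 0.35395.
Under exogeneity, PAF = [P(Y=1) − p₀] / P(Y=1).
PAF = (0.35395 − 0.231) / 0.35395 ≈ 0.3474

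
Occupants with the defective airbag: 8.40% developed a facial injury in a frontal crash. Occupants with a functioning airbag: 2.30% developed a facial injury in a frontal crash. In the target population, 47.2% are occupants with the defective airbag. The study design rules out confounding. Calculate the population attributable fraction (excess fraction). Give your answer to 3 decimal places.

PAF ≈ 0.556

p₁ = 0.084, p₀ = 0.023.
Overall risk P(Y=1) = π·p₁ + (1−π)·p₀ = 0.472×0.084 + 0.528×0.023 = 0.051792.
Under exogeneity, PAF = [P(Y=1) − p₀] / P(Y=1).
PAF = (0.051792 − 0.023) / 0.051792 ≈ 0.5559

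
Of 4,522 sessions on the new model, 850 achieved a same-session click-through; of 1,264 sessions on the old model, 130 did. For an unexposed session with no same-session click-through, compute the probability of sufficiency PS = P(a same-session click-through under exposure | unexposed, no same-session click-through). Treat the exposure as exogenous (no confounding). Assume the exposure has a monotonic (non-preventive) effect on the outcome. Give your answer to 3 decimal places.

PS ≈ 0.095

p₁ = P(outcome | exposed) = 850/4522 = 0.18797
p₀ = P(outcome | unexposed) = 130/1264 = 0.10285
Under exogeneity and monotonicity, PS = (p₁ − p₀) / (1 − p₀).
PS = (0.18797 − 0.10285) / (1 − 0.10285) = 0.085122 / 0.89715 ≈ 0.0949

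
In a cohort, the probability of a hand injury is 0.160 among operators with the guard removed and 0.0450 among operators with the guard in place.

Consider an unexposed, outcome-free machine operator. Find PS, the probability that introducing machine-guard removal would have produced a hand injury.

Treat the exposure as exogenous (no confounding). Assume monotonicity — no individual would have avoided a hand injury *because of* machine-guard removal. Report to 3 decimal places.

Let p₁ = 0.16, p₀ = 0.045.
Under exogeneity and monotonicity, PS = (p₁ − p₀) / (1 − p₀).
PS = (0.16 − 0.045) / (1 − 0.045) = 0.115 / 0.955 ≈ 0.1204

PS ≈ 0.120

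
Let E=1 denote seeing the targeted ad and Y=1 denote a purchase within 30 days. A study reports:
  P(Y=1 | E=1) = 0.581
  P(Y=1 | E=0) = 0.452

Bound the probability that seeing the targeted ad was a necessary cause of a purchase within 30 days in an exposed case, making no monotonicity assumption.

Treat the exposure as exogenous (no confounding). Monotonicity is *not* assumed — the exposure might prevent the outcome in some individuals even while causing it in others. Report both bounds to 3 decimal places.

Let p₁ = 0.581, p₀ = 0.452.
Under exogeneity alone the bounds on PN are max{0,(p₁−p₀)/p₁} ≤ PN ≤ min{1,(1−p₀)/p₁}.
  lower = (p₁ − p₀)/p₁ = 0.129 / 0.581 ≈ 0.2220
  upper = min{1, (1 − p₀)/p₁} = 0.548 / 0.581 ≈ 0.9432

0.222 ≤ PN ≤ 0.943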